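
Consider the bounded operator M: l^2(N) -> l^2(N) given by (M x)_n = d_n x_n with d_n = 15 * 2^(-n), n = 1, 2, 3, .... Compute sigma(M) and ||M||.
sigma(M) = {15 * 2^(-n) : n ≥ 1} ∪ {0}; ||M|| = 15/2

A bounded diagonal operator on l^2 with diagonal entries d_n has spectrum equal to the closure of {d_n : n ≥ 1}: every d_n is an eigenvalue (with eigenvector e_n), so {d_n} ⊂ sigma(M); the spectrum is closed, so its closure is too; and for lambda not in the closure, (M - lambda I) has bounded inverse (the diagonal entries 1/(d_n - lambda) are bounded). For our sequence d_n = 15 * 2^(-n), n = 1, 2, 3, ...:
  - {d_n} = {15 * 2^(-n) : n ≥ 1}; the only limit point is 0
  - closure = {15 * 2^(-n) : n ≥ 1} ∪ {0}
For the norm: a diagonal operator has ||M|| = sup_n |d_n|. Here d_n = 15 * 2^(-n) is positive and decreasing, so sup_n |d_n| = d_1 = 15/2. So ||M|| = 15/2.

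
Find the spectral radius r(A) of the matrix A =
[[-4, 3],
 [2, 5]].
r(A) = (1 + sqrt(105))/2 ≈ 5.6235

The eigenvalues of A are the roots of its characteristic polynomial. With M = A (coefficients from the trace and determinant):
  p(λ) = det(λ I - M) = λ^2 - λ - 26.
For λ^2 - λ - 26 the discriminant is 105. It is nonnegative but not a perfect square, so the roots are real and irrational: λ = (1 ± sqrt(105))/2 ≈ 5.6235, -4.6235.
Thus the eigenvalues (to 4 decimals) are 5.6235 (modulus 5.6235); -4.6235 (modulus 4.6235). The spectral radius is the largest modulus: r(A) = (1 + sqrt(105))/2 ≈ 5.6235. (Cross-check: r(A) ≤ ||A||_2 ≈ 5.8549; equality holds whenever A is normal, though it can also hold for some non-normal A.)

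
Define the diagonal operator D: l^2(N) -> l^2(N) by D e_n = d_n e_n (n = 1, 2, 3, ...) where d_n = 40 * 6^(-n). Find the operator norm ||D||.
||D|| = 20/3 (attained at n = 1)

For D diagonal, ||D|| = sup_n |d_n|. The sequence d_n = 40 * 6^(-n) is positive and strictly decreasing (ratio 6^(-1) < 1), so the supremum is d_1 = 40/6 = 20/3. Hence ||D|| = 20/3.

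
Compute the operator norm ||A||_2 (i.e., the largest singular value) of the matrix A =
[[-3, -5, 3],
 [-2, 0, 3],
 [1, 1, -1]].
||A||_2 ≈ 7.2235 (= sqrt(largest eigenvalue of A^T A))

||A||_2 = sigma_max(A) = sqrt(lambda_max(A^T A)). Form the symmetric matrix M = A^T A =
[[14, 16, -16],
 [16, 26, -16],
 [-16, -16, 19]].
Its characteristic polynomial (trace, sum of principal 2x2 minors, determinant of M give the coefficients) is
  p(λ) = det(λ I - M) = λ^3 - 59λ^2 + 356λ - 4.
No integer candidate from the rational root theorem (±divisors of 4) is a root, so the roots are irrational. The cubic discriminant is Δ = 258921744 > 0, so there are three distinct real roots. p(0) = -4 and p(1) = 294 have opposite signs, so a root lies in (0, 1); Newton's method refines it to λ ≈ 0.0113. p(6) = 224 and p(7) = -60 have opposite signs, so a root lies in (6, 7); Newton's method refines it to λ ≈ 6.81. p(52) = -420 and p(53) = 2010 have opposite signs, so a root lies in (52, 53); Newton's method refines it to λ ≈ 52.1788. Check (Vieta): the three roots sum to 59, matching tr M = 59.
So the eigenvalues of A^T A are ≈ 0.0113, 6.81, 52.1788 (all ≥ 0, as they must be for A^T A). The largest is λ_max ≈ 52.1788, hence ||A||_2 = sqrt(λ_max) ≈ 7.2235.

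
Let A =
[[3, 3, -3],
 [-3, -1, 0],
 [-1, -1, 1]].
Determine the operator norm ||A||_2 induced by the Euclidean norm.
||A||_2 = sqrt((40 + sqrt(1040))/2) ≈ 6.0104 (= sqrt(largest eigenvalue of A^T A))

||A||_2 = sigma_max(A) = sqrt(lambda_max(A^T A)). Form the symmetric matrix M = A^T A =
[[19, 13, -10],
 [13, 11, -10],
 [-10, -10, 10]].
Its characteristic polynomial (trace, sum of principal 2x2 minors, determinant of M give the coefficients) is
  p(λ) = det(λ I - M) = λ^3 - 40λ^2 + 140λ.
The constant term is 0, so λ = 0 is a root. Dividing out λ leaves p(λ) = λ(λ^2 - 40λ + 140). For λ^2 - 40λ + 140 the discriminant is 1040. It is nonnegative but not a perfect square, so the roots are real and irrational: λ = (40 ± sqrt(1040))/2 ≈ 36.1245, 3.8755.
So the eigenvalues of A^T A are ≈ 0, 3.8755, 36.1245 (all ≥ 0, as they must be for A^T A). The largest is λ_max = (40 + sqrt(1040))/2 ≈ 36.1245, hence ||A||_2 = sqrt(λ_max) = sqrt((40 + sqrt(1040))/2) ≈ 6.0104.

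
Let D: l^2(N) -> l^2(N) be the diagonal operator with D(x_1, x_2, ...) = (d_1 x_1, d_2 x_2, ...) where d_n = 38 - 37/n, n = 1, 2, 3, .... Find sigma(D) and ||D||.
sigma(D) = {38 - 37/n : n ≥ 1} ∪ {38}; ||D|| = 38

A bounded diagonal operator on l^2 with diagonal entries d_n has spectrum equal to the closure of {d_n : n ≥ 1}: every d_n is an eigenvalue (with eigenvector e_n), so {d_n} ⊂ sigma(D); the spectrum is closed, so its closure is too; and for lambda not in the closure, (D - lambda I) has bounded inverse (the diagonal entries 1/(d_n - lambda) are bounded). For our sequence d_n = 38 - 37/n, n = 1, 2, 3, ...:
  - {d_n} = {38 - 37/n : n ≥ 1}; the only limit point is 38
  - closure = {38 - 37/n : n ≥ 1} ∪ {38}
For the norm: a diagonal operator has ||D|| = sup_n |d_n|. Here d_n = 38 - 37/n increases monotonically from d_1 = 1 toward 38, with all terms in [1, 38); so sup_n |d_n| = 38 (the supremum is the limit, not attained). So ||D|| = 38.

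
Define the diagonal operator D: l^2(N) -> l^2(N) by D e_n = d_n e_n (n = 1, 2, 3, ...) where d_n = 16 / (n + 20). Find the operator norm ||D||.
||D|| = 16/21 (attained at n = 1)

For D diagonal, ||D|| = sup_n |d_n| = sup_n 16/(n + 20). This is positive and strictly decreasing in n, so the supremum is attained at n = 1: d_1 = 16/(1 + 20) = 16/21. Hence ||D|| = 16/21.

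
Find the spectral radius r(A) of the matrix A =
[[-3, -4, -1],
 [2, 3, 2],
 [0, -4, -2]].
r(A) = sqrt(7) ≈ 2.6458

The eigenvalues of A are the roots of its characteristic polynomial. With M = A (coefficients from the trace, the sum of principal 2x2 minors, and det A):
  p(λ) = det(λ I - M) = λ^3 + 2λ^2 + 7λ + 14.
By the rational root theorem any rational root is an integer divisor of 14. Testing λ = -2: p(-2) = -8 + 8 - 14 + 14 = 0, so λ = -2 is a root. Dividing out (λ + 2) leaves p(λ) = (λ + 2)(λ^2 + 7). For λ^2 + 7 the discriminant is -28. It is negative, so the roots are the complex-conjugate pair λ = 0 ± (sqrt(28)/2) i ≈ 0 ± 2.6458i. For a conjugate pair the product of the roots equals the constant term, so |λ|^2 = 7 and |λ| = sqrt(7) ≈ 2.6458.
Thus the eigenvalues (to 4 decimals) are 0 ± 2.6458i (modulus 2.6458); -2 (modulus 2). The spectral radius is the largest modulus: r(A) = sqrt(7) ≈ 2.6458. (Cross-check: r(A) ≤ ||A||_2 ≈ 7.5799; equality holds whenever A is normal, though it can also hold for some non-normal A.)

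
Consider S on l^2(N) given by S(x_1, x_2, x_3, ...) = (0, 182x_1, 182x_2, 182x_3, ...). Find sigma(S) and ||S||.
sigma(S) = closed disk {z in C : |z| ≤ 182}; ||S|| = 182

Note S = 182·U where U is the unit right shift (U x)_k = x_{k-1} (with x_0 := 0); so ||S|| = 182||U|| and sigma(S) = 182·sigma(U). ||S x||^2 = sum_{k≥1} |182x_k|^2 = 33124||x||^2, so ||S|| = 182 and sigma(S) ⊂ {|z| ≤ 182}. For any |lambda| < 182, the equation (S - lambda I) x = 0 forces x_1 = 0, then 182x_k = lambda x_{k+1} ⇒ x = 0, so S has no eigenvalues. But (S - lambda I) is not surjective for |lambda| < 182: solving (S - lambda I) x = e_1 would require x_n proportional to (lambda/182)^(-n), which is not in l^2. So every |lambda| < 182 lies in the residual spectrum. The boundary |lambda| = 182 is in the approximate point spectrum (the spectrum is closed). Hence sigma(S) is the closed disk of radius 182.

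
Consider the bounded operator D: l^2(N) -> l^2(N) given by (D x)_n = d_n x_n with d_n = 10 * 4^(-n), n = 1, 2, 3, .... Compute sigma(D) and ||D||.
sigma(D) = {10 * 4^(-n) : n ≥ 1} ∪ {0}; ||D|| = 5/2

A bounded diagonal operator on l^2 with diagonal entries d_n has spectrum equal to the closure of {d_n : n ≥ 1}: every d_n is an eigenvalue (with eigenvector e_n), so {d_n} ⊂ sigma(D); the spectrum is closed, so its closure is too; and for lambda not in the closure, (D - lambda I) has bounded inverse (the diagonal entries 1/(d_n - lambda) are bounded). For our sequence d_n = 10 * 4^(-n), n = 1, 2, 3, ...:
  - {d_n} = {10 * 4^(-n) : n ≥ 1}; the only limit point is 0
  - closure = {10 * 4^(-n) : n ≥ 1} ∪ {0}
For the norm: a diagonal operator has ||D|| = sup_n |d_n|. Here d_n = 10 * 4^(-n) is positive and decreasing, so sup_n |d_n| = d_1 = 10/4 = 5/2. So ||D|| = 5/2.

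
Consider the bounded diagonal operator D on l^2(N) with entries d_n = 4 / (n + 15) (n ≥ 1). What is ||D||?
||D|| = 1/4 (attained at n = 1)

For D diagonal, ||D|| = sup_n |d_n| = sup_n 4/(n + 15). This is positive and strictly decreasing in n, so the supremum is attained at n = 1: d_1 = 4/(1 + 15) = 1/4. Hence ||D|| = 1/4.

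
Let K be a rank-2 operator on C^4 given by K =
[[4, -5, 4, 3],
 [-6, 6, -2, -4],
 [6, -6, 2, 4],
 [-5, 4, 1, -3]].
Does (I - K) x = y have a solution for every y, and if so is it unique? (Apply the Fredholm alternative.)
(I - K) is invertible (det(I - K) = -39 ≠ 0), so for every y in C^4 the equation (I - K) x = y has a unique solution.

K has rank 2 and factors as K = U V^T = u1 v1^T + u2 v2^T with u1 = (2, -2, 2, -1), v1 = (1, -2, 3, 1), u2 = (-1, 2, -2, 2), v2 = (-2, 1, 2, -1) (multiplying out reproduces the displayed K). The nonzero eigenvalues of U V^T coincide with those of the 2 x 2 matrix G = V^T U = [[v1·u1, v1·u2], [v2·u1, v2·u2]] = [[11, -9], [-1, -2]], and by the Sylvester determinant identity det(I_4 - U V^T) = det(I_2 - V^T U) = det([[-10, 9], [1, 3]]) = (-10)(3) - (9)(1) = -39. (Direct check: I - K =
[[-3, 5, -4, -3],
 [6, -5, 2, 4],
 [-6, 6, -1, -4],
 [5, -4, -1, 4]]
has determinant -39.) The finite-dimensional Fredholm alternative says: either (I - K) is invertible, or ker(I - K) ≠ {0} and then range(I - K) = ker((I - K)^*)^⊥, with dim ker(I - K) = dim ker((I - K)^*). Since det(I - K) ≠ 0, 1 is not an eigenvalue of K and ker(I - K) = {0}, so we are in the first case: for every y there is a unique x = (I - K)^(-1) y. (Explicitly, by the Woodbury identity, (I - U V^T)^(-1) = I + U (I_2 - G)^(-1) V^T.)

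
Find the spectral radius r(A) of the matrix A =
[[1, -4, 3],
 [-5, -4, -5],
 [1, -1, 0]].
r(A) ≈ 6.7983

The eigenvalues of A are the roots of its characteristic polynomial. With M = A (coefficients from the trace, the sum of principal 2x2 minors, and det A):
  p(λ) = det(λ I - M) = λ^3 + 3λ^2 - 32λ - 42.
No integer candidate from the rational root theorem (±divisors of 42) is a root, so the roots are irrational. The cubic discriminant is Δ = 169772 > 0, so there are three distinct real roots. p(-7) = -14 and p(-6) = 42 have opposite signs, so a root lies in (-7, -6); Newton's method refines it to λ ≈ -6.7983. p(-2) = 26 and p(-1) = -8 have opposite signs, so a root lies in (-2, -1); Newton's method refines it to λ ≈ -1.2289. p(5) = -2 and p(6) = 90 have opposite signs, so a root lies in (5, 6); Newton's method refines it to λ ≈ 5.0272. Check (Vieta): the three roots sum to -3, matching tr M = -3.
Thus the eigenvalues (to 4 decimals) are -6.7983 (modulus 6.7983); -1.2289 (modulus 1.2289); 5.0272 (modulus 5.0272). The spectral radius is the largest modulus: r(A) ≈ 6.7983. (Cross-check: r(A) ≤ ||A||_2 ≈ 8.1505; equality holds whenever A is normal, though it can also hold for some non-normal A.)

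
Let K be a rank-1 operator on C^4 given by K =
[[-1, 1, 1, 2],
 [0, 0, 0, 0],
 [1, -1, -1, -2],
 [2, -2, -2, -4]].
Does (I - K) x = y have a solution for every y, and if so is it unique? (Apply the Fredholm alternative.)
(I - K) is invertible (det(I - K) = 7 ≠ 0), so for every y in C^4 the equation (I - K) x = y has a unique solution.

K has rank 1, so it is an outer product K = u v^T: every row of K is a multiple of one row vector. Reading off the entries, u = (-1, 0, 1, 2) and v = (1, -1, -1, -2) (row i of K equals u_i·v^T). A rank-one matrix u v^T satisfies K u = u (v·u) and kills the (3)-dimensional subspace v^⊥, so its characteristic polynomial is lambda^3 (lambda - v·u) with v·u = tr K = -6. Hence the eigenvalues of I - K are 1 (multiplicity 3) and 1 - (-6) = 7, so det(I - K) = 7. (Direct check: I - K =
[[2, -1, -1, -2],
 [0, 1, 0, 0],
 [-1, 1, 2, 2],
 [-2, 2, 2, 5]]
has determinant 7.) The finite-dimensional Fredholm alternative says: either (I - K) is invertible, or ker(I - K) ≠ {0} and then range(I - K) = ker((I - K)^*)^⊥, with dim ker(I - K) = dim ker((I - K)^*). Since det(I - K) ≠ 0, 1 is not an eigenvalue of K and ker(I - K) = {0}, so we are in the first case: for every y there is a unique x = (I - K)^(-1) y. Explicitly, by the Sherman–Morrison formula, (I - u v^T)^(-1) = I + u v^T/(1 - v·u), i.e. (I - K)^(-1) = I + K/(7).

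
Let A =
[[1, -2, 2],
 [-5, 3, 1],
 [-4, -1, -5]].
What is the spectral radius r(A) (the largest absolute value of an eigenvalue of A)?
r(A) ≈ 5.2531

The eigenvalues of A are the roots of its characteristic polynomial. With M = A (coefficients from the trace, the sum of principal 2x2 minors, and det A):
  p(λ) = det(λ I - M) = λ^3 + λ^2 - 18λ - 78.
No integer candidate from the rational root theorem (±divisors of 78) is a root, so the roots are irrational. The cubic discriminant is Δ = -115032 < 0, so there is one real root and a complex-conjugate pair. p(5) = -18 and p(6) = 66 have opposite signs, so a root lies in (5, 6); Newton's method refines it to λ ≈ 5.2531. Dividing out (λ - (5.2531)) leaves approximately λ^2 + 6.2531λ + 14.8483. For λ^2 + 6.2531λ + 14.8483 the discriminant is -20.2919. It is negative, so the remaining roots are the complex-conjugate pair λ ≈ -3.1266 ± 2.2523i. Their product equals the constant term, so |λ|^2 ≈ 14.8483 and |λ| ≈ 3.8534.
Thus the eigenvalues (to 4 decimals) are 5.2531 (modulus 5.2531); -3.1266 ± 2.2523i (modulus 3.8534). The spectral radius is the largest modulus: r(A) ≈ 5.2531. (Cross-check: r(A) ≤ ||A||_2 ≈ 7.4704; equality holds whenever A is normal, though it can also hold for some non-normal A.)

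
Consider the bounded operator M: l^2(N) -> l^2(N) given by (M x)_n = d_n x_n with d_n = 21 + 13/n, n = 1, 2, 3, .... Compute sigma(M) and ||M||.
sigma(M) = {21 + 13/n : n ≥ 1} ∪ {21}; ||M|| = 34

A bounded diagonal operator on l^2 with diagonal entries d_n has spectrum equal to the closure of {d_n : n ≥ 1}: every d_n is an eigenvalue (with eigenvector e_n), so {d_n} ⊂ sigma(M); the spectrum is closed, so its closure is too; and for lambda not in the closure, (M - lambda I) has bounded inverse (the diagonal entries 1/(d_n - lambda) are bounded). For our sequence d_n = 21 + 13/n, n = 1, 2, 3, ...:
  - {d_n} = {21 + 13/n : n ≥ 1}; the only limit point is 21
  - closure = {21 + 13/n : n ≥ 1} ∪ {21}
For the norm: a diagonal operator has ||M|| = sup_n |d_n|. Here d_n = 21 + 13/n is positive and decreasing, so sup_n |d_n| = d_1 = 21 + 13 = 34. So ||M|| = 34.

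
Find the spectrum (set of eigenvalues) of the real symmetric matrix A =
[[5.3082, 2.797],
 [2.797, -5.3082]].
sigma(A) ≈ {-6, 6}

A is real symmetric, so its spectrum consists of real eigenvalues. Expanding the characteristic polynomial of the displayed matrix gives
  det(λ I - A) = p(λ) = λ^2 + (0)λ + (-36).
Solving p(λ) = 0 yields eigenvalues ≈ -6, 6. (A is shown rounded to 4 decimals, so these recover the underlying integer eigenvalues to within that precision.)
Verification: the trace of A = 0 equals the sum of eigenvalues 0, and det(A) ≈ -36.0002 matches the eigenvalue product -36.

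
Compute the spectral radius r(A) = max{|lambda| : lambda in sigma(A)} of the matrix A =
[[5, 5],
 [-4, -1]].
r(A) = sqrt(15) ≈ 3.873

The eigenvalues of A are the roots of its characteristic polynomial. With M = A (coefficients from the trace and determinant):
  p(λ) = det(λ I - M) = λ^2 - 4λ + 15.
For λ^2 - 4λ + 15 the discriminant is -44. It is negative, so the roots are the complex-conjugate pair λ = 2 ± (sqrt(44)/2) i ≈ 2 ± 3.3166i. For a conjugate pair the product of the roots equals the constant term, so |λ|^2 = 15 and |λ| = sqrt(15) ≈ 3.873.
Thus the eigenvalues (to 4 decimals) are 2 ± 3.3166i (modulus 3.873). The spectral radius is the largest modulus: r(A) = sqrt(15) ≈ 3.873. (Cross-check: r(A) ≤ ||A||_2 ≈ 7.9658; equality holds whenever A is normal, though it can also hold for some non-normal A.)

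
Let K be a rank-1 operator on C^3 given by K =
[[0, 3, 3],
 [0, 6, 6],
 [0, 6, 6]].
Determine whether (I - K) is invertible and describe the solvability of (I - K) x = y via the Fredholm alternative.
(I - K) is invertible (det(I - K) = -11 ≠ 0), so for every y in C^3 the equation (I - K) x = y has a unique solution.

K has rank 1, so it is an outer product K = u v^T: every row of K is a multiple of one row vector. Reading off the entries, u = (1, 2, 2) and v = (0, 3, 3) (row i of K equals u_i·v^T). A rank-one matrix u v^T satisfies K u = u (v·u) and kills the (2)-dimensional subspace v^⊥, so its characteristic polynomial is lambda^2 (lambda - v·u) with v·u = tr K = 12. Hence the eigenvalues of I - K are 1 (multiplicity 2) and 1 - (12) = -11, so det(I - K) = -11. (Direct check: I - K =
[[1, -3, -3],
 [0, -5, -6],
 [0, -6, -5]]
has determinant -11.) The finite-dimensional Fredholm alternative says: either (I - K) is invertible, or ker(I - K) ≠ {0} and then range(I - K) = ker((I - K)^*)^⊥, with dim ker(I - K) = dim ker((I - K)^*). Since det(I - K) ≠ 0, 1 is not an eigenvalue of K and ker(I - K) = {0}, so we are in the first case: for every y there is a unique x = (I - K)^(-1) y. Explicitly, by the Sherman–Morrison formula, (I - u v^T)^(-1) = I + u v^T/(1 - v·u), i.e. (I - K)^(-1) = I + K/(-11).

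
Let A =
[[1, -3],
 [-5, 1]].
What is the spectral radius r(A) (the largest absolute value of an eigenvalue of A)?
r(A) = (2 + sqrt(60))/2 ≈ 4.873

The eigenvalues of A are the roots of its characteristic polynomial. With M = A (coefficients from the trace and determinant):
  p(λ) = det(λ I - M) = λ^2 - 2λ - 14.
For λ^2 - 2λ - 14 the discriminant is 60. It is nonnegative but not a perfect square, so the roots are real and irrational: λ = (2 ± sqrt(60))/2 ≈ 4.873, -2.873.
Thus the eigenvalues (to 4 decimals) are 4.873 (modulus 4.873); -2.873 (modulus 2.873). The spectral radius is the largest modulus: r(A) = (2 + sqrt(60))/2 ≈ 4.873. (Cross-check: r(A) ≤ ||A||_2 ≈ 5.4142; equality holds whenever A is normal, though it can also hold for some non-normal A.)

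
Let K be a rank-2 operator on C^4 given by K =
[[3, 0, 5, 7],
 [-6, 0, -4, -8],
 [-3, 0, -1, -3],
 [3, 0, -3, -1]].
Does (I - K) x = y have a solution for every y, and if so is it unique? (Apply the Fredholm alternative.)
(I - K) is invertible (det(I - K) = -20 ≠ 0), so for every y in C^4 the equation (I - K) x = y has a unique solution.

K has rank 2 and factors as K = U V^T = u1 v1^T + u2 v2^T with u1 = (3, -3, -1, -1), v1 = (0, 0, 2, 2), u2 = (-1, 2, 1, -1), v2 = (-3, 0, 1, -1) (multiplying out reproduces the displayed K). The nonzero eigenvalues of U V^T coincide with those of the 2 x 2 matrix G = V^T U = [[v1·u1, v1·u2], [v2·u1, v2·u2]] = [[-4, 0], [-9, 5]], and by the Sylvester determinant identity det(I_4 - U V^T) = det(I_2 - V^T U) = det([[5, 0], [9, -4]]) = (5)(-4) - (0)(9) = -20. (Direct check: I - K =
[[-2, 0, -5, -7],
 [6, 1, 4, 8],
 [3, 0, 2, 3],
 [-3, 0, 3, 2]]
has determinant -20.) The finite-dimensional Fredholm alternative says: either (I - K) is invertible, or ker(I - K) ≠ {0} and then range(I - K) = ker((I - K)^*)^⊥, with dim ker(I - K) = dim ker((I - K)^*). Since det(I - K) ≠ 0, 1 is not an eigenvalue of K and ker(I - K) = {0}, so we are in the first case: for every y there is a unique x = (I - K)^(-1) y. (Explicitly, by the Woodbury identity, (I - U V^T)^(-1) = I + U (I_2 - G)^(-1) V^T.)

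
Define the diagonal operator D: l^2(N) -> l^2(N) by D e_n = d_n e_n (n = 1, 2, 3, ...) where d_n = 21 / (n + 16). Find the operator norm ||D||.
||D|| = 21/17 (attained at n = 1)

For D diagonal, ||D|| = sup_n |d_n| = sup_n 21/(n + 16). This is positive and strictly decreasing in n, so the supremum is attained at n = 1: d_1 = 21/(1 + 16) = 21/17. Hence ||D|| = 21/17.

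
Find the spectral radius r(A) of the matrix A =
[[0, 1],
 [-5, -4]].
r(A) = sqrt(5) ≈ 2.2361

The eigenvalues of A are the roots of its characteristic polynomial. With M = A (coefficients from the trace and determinant):
  p(λ) = det(λ I - M) = λ^2 + 4λ + 5.
For λ^2 + 4λ + 5 the discriminant is -4. It is negative, so the roots are the complex-conjugate pair λ = -2 ± (sqrt(4)/2) i ≈ -2 ± 1i. For a conjugate pair the product of the roots equals the constant term, so |λ|^2 = 5 and |λ| = sqrt(5) ≈ 2.2361.
Thus the eigenvalues (to 4 decimals) are -2 ± 1i (modulus 2.2361). The spectral radius is the largest modulus: r(A) = sqrt(5) ≈ 2.2361. (Cross-check: r(A) ≤ ||A||_2 ≈ 6.434; equality holds whenever A is normal, though it can also hold for some non-normal A.)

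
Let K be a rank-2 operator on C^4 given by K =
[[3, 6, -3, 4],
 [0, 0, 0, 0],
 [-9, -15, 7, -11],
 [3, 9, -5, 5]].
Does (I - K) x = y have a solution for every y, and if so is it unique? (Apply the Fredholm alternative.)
(I - K) is invertible (det(I - K) = -37 ≠ 0), so for every y in C^4 the equation (I - K) x = y has a unique solution.

K has rank 2 and factors as K = U V^T = u1 v1^T + u2 v2^T with u1 = (1, 0, -2, 2), v1 = (0, 3, -2, 1), u2 = (1, 0, -3, 1), v2 = (3, 3, -1, 3) (multiplying out reproduces the displayed K). The nonzero eigenvalues of U V^T coincide with those of the 2 x 2 matrix G = V^T U = [[v1·u1, v1·u2], [v2·u1, v2·u2]] = [[6, 7], [11, 9]], and by the Sylvester determinant identity det(I_4 - U V^T) = det(I_2 - V^T U) = det([[-5, -7], [-11, -8]]) = (-5)(-8) - (-7)(-11) = -37. (Direct check: I - K =
[[-2, -6, 3, -4],
 [0, 1, 0, 0],
 [9, 15, -6, 11],
 [-3, -9, 5, -4]]
has determinant -37.) The finite-dimensional Fredholm alternative says: either (I - K) is invertible, or ker(I - K) ≠ {0} and then range(I - K) = ker((I - K)^*)^⊥, with dim ker(I - K) = dim ker((I - K)^*). Since det(I - K) ≠ 0, 1 is not an eigenvalue of K and ker(I - K) = {0}, so we are in the first case: for every y there is a unique x = (I - K)^(-1) y. (Explicitly, by the Woodbury identity, (I - U V^T)^(-1) = I + U (I_2 - G)^(-1) V^T.)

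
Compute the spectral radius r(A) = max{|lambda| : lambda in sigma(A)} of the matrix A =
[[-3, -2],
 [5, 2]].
r(A) = 2

The eigenvalues of A are the roots of its characteristic polynomial. With M = A (coefficients from the trace and determinant):
  p(λ) = det(λ I - M) = λ^2 + λ + 4.
For λ^2 + λ + 4 the discriminant is -15. It is negative, so the roots are the complex-conjugate pair λ = -1/2 ± (sqrt(15)/2) i ≈ -0.5 ± 1.9365i. For a conjugate pair the product of the roots equals the constant term, so |λ|^2 = 4 and |λ| = sqrt(4) = 2.
Thus the eigenvalues (to 4 decimals) are -0.5 ± 1.9365i (modulus 2). The spectral radius is the largest modulus: r(A) = 2. (Cross-check: r(A) ≤ ||A||_2 ≈ 6.451; equality holds whenever A is normal, though it can also hold for some non-normal A.)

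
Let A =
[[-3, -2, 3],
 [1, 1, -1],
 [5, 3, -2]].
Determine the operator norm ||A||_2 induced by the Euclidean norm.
||A||_2 ≈ 7.8093 (= sqrt(largest eigenvalue of A^T A))

||A||_2 = sigma_max(A) = sqrt(lambda_max(A^T A)). Form the symmetric matrix M = A^T A =
[[35, 22, -20],
 [22, 14, -13],
 [-20, -13, 14]].
Its characteristic polynomial (trace, sum of principal 2x2 minors, determinant of M give the coefficients) is
  p(λ) = det(λ I - M) = λ^3 - 63λ^2 + 123λ - 9.
No integer candidate from the rational root theorem (±divisors of 9) is a root, so the roots are irrational. The cubic discriminant is Δ = 44854992 > 0, so there are three distinct real roots. p(0) = -9 and p(1) = 52 have opposite signs, so a root lies in (0, 1); Newton's method refines it to λ ≈ 0.0761. p(1) = 52 and p(2) = -7 have opposite signs, so a root lies in (1, 2); Newton's method refines it to λ ≈ 1.9383. p(60) = -3429 and p(61) = 52 have opposite signs, so a root lies in (60, 61); Newton's method refines it to λ ≈ 60.9855. Check (Vieta): the three roots sum to 63, matching tr M = 63.
So the eigenvalues of A^T A are ≈ 0.0761, 1.9383, 60.9855 (all ≥ 0, as they must be for A^T A). The largest is λ_max ≈ 60.9855, hence ||A||_2 = sqrt(λ_max) ≈ 7.8093.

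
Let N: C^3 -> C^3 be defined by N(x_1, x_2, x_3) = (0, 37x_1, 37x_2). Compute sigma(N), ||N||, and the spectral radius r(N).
sigma(N) = {0}; ||N|| = 37; r(N) = 0. (N is nilpotent with N^3 = 0.)

On C^3, N is a strictly lower-triangular matrix with 37 on the subdiagonal and zeros elsewhere, so its characteristic polynomial is lambda^3 and every eigenvalue is 0: sigma(N) = {0}. For the operator norm, N e_i = 37e_{i+1} for i = 1, ..., 2 and N e_3 = 0, so the singular values of N are 37 (with multiplicity 2) and 0; hence ||N|| = 37. The spectral radius r(N) = max|lambda| = 0. Note ||N|| > r(N) — characteristic of non-normal nilpotent operators. Indeed N^3 = 0.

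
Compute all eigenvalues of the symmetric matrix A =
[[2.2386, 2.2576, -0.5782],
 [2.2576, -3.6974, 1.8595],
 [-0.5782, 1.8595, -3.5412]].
sigma(A) ≈ {-6, -2, 3}

A is real symmetric, so its spectrum consists of real eigenvalues. Expanding the characteristic polynomial of the displayed matrix gives
  det(λ I - A) = p(λ) = λ^3 + (5)λ^2 + (-12)λ + (-36).
Solving p(λ) = 0 yields eigenvalues ≈ -6, -2, 3. (A is shown rounded to 4 decimals, so these recover the underlying integer eigenvalues to within that precision.)
Verification: the trace of A = -5 equals the sum of eigenvalues -5, and det(A) ≈ 36.0002 matches the eigenvalue product 36.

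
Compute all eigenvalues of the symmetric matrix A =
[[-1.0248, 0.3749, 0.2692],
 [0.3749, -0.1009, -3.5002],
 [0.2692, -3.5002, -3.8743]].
sigma(A) ≈ {-6, -1, 2}

A is real symmetric, so its spectrum consists of real eigenvalues. Expanding the characteristic polynomial of the displayed matrix gives
  det(λ I - A) = p(λ) = λ^3 + (5)λ^2 + (-8)λ + (-12).
Solving p(λ) = 0 yields eigenvalues ≈ -6, -1, 2. (A is shown rounded to 4 decimals, so these recover the underlying integer eigenvalues to within that precision.)
Verification: the trace of A = -5 equals the sum of eigenvalues -5, and det(A) ≈ 12.0000 matches the eigenvalue product 12.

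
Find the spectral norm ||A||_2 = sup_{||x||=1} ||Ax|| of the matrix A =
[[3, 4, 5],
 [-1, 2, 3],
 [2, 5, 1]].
||A||_2 ≈ 8.962 (= sqrt(largest eigenvalue of A^T A))

||A||_2 = sigma_max(A) = sqrt(lambda_max(A^T A)). Form the symmetric matrix M = A^T A =
[[14, 20, 14],
 [20, 45, 31],
 [14, 31, 35]].
Its characteristic polynomial (trace, sum of principal 2x2 minors, determinant of M give the coefficients) is
  p(λ) = det(λ I - M) = λ^3 - 94λ^2 + 1138λ - 3136.
No integer candidate from the rational root theorem (±divisors of 3136) is a root, so the roots are irrational. The cubic discriminant is Δ = 901946864 > 0, so there are three distinct real roots. p(4) = -24 and p(5) = 329 have opposite signs, so a root lies in (4, 5); Newton's method refines it to λ ≈ 4.0559. p(9) = 221 and p(10) = -156 have opposite signs, so a root lies in (9, 10); Newton's method refines it to λ ≈ 9.6268. p(80) = -1696 and p(81) = 3749 have opposite signs, so a root lies in (80, 81); Newton's method refines it to λ ≈ 80.3173. Check (Vieta): the three roots sum to 94, matching tr M = 94.
So the eigenvalues of A^T A are ≈ 4.0559, 9.6268, 80.3173 (all ≥ 0, as they must be for A^T A). The largest is λ_max ≈ 80.3173, hence ||A||_2 = sqrt(λ_max) ≈ 8.962.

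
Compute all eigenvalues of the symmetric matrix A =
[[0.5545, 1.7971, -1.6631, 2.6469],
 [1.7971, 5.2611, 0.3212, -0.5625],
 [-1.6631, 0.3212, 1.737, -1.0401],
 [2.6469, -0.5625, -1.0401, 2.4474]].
sigma(A) ≈ {-2, 1, 5, 6}

A is real symmetric, so its spectrum consists of real eigenvalues. Expanding the characteristic polynomial of the displayed matrix gives
  det(λ I - A) = p(λ) = λ^4 + (-10)λ^3 + (17)λ^2 + (51.9985)λ + (-60).
Solving p(λ) = 0 yields eigenvalues ≈ -2, 1, 5, 6. (A is shown rounded to 4 decimals, so these recover the underlying integer eigenvalues to within that precision.)
Verification: the trace of A = 10 equals the sum of eigenvalues 10, and det(A) ≈ -59.9999 matches the eigenvalue product -60.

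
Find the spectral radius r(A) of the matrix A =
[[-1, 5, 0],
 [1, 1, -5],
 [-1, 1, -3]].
r(A) ≈ 3.7677

The eigenvalues of A are the roots of its characteristic polynomial. With M = A (coefficients from the trace, the sum of principal 2x2 minors, and det A):
  p(λ) = det(λ I - M) = λ^3 + 3λ^2 - λ - 38.
No integer candidate from the rational root theorem (±divisors of 38) is a root, so the roots are irrational. The cubic discriminant is Δ = -32819 < 0, so there is one real root and a complex-conjugate pair. p(2) = -20 and p(3) = 13 have opposite signs, so a root lies in (2, 3); Newton's method refines it to λ ≈ 2.6768. Dividing out (λ - (2.6768)) leaves approximately λ^2 + 5.6768λ + 14.1959. For λ^2 + 5.6768λ + 14.1959 the discriminant is -24.5572. It is negative, so the remaining roots are the complex-conjugate pair λ ≈ -2.8384 ± 2.4778i. Their product equals the constant term, so |λ|^2 ≈ 14.1959 and |λ| ≈ 3.7677.
Thus the eigenvalues (to 4 decimals) are 2.6768 (modulus 2.6768); -2.8384 ± 2.4778i (modulus 3.7677). The spectral radius is the largest modulus: r(A) ≈ 3.7677. (Cross-check: r(A) ≤ ||A||_2 ≈ 6.2662; equality holds whenever A is normal, though it can also hold for some non-normal A.)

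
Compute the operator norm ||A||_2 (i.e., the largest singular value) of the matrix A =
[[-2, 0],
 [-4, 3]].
||A||_2 = sqrt((29 + sqrt(697))/2) ≈ 5.2631 (= sqrt(largest eigenvalue of A^T A))

||A||_2 = sigma_max(A) = sqrt(lambda_max(A^T A)). Form the symmetric matrix M = A^T A =
[[20, -12],
 [-12, 9]].
Its characteristic polynomial (trace, determinant of M give the coefficients) is
  p(λ) = det(λ I - M) = λ^2 - 29λ + 36.
For λ^2 - 29λ + 36 the discriminant is 697. It is nonnegative but not a perfect square, so the roots are real and irrational: λ = (29 ± sqrt(697))/2 ≈ 27.7004, 1.2996.
So the eigenvalues of A^T A are ≈ 1.2996, 27.7004 (all ≥ 0, as they must be for A^T A). The largest is λ_max = (29 + sqrt(697))/2 ≈ 27.7004, hence ||A||_2 = sqrt(λ_max) = sqrt((29 + sqrt(697))/2) ≈ 5.2631.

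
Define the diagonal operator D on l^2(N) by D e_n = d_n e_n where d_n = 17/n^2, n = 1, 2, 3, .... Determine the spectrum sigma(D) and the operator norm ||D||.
sigma(D) = {17/n^2 : n ≥ 1} ∪ {0}; ||D|| = 17

A bounded diagonal operator on l^2 with diagonal entries d_n has spectrum equal to the closure of {d_n : n ≥ 1}: every d_n is an eigenvalue (with eigenvector e_n), so {d_n} ⊂ sigma(D); the spectrum is closed, so its closure is too; and for lambda not in the closure, (D - lambda I) has bounded inverse (the diagonal entries 1/(d_n - lambda) are bounded). For our sequence d_n = 17/n^2, n = 1, 2, 3, ...:
  - {d_n} = {17/n^2 : n ≥ 1}; the only limit point is 0
  - closure = {17/n^2 : n ≥ 1} ∪ {0}
For the norm: a diagonal operator has ||D|| = sup_n |d_n|. Here d_n = 17/n^2 is positive and decreasing, so sup_n |d_n| = d_1 = 17. So ||D|| = 17.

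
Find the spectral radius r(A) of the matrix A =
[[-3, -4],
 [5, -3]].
r(A) = sqrt(29) ≈ 5.3852

The eigenvalues of A are the roots of its characteristic polynomial. With M = A (coefficients from the trace and determinant):
  p(λ) = det(λ I - M) = λ^2 + 6λ + 29.
For λ^2 + 6λ + 29 the discriminant is -80. It is negative, so the roots are the complex-conjugate pair λ = -3 ± (sqrt(80)/2) i ≈ -3 ± 4.4721i. For a conjugate pair the product of the roots equals the constant term, so |λ|^2 = 29 and |λ| = sqrt(29) ≈ 5.3852.
Thus the eigenvalues (to 4 decimals) are -3 ± 4.4721i (modulus 5.3852). The spectral radius is the largest modulus: r(A) = sqrt(29) ≈ 5.3852. (Cross-check: r(A) ≤ ||A||_2 ≈ 5.9083; equality holds whenever A is normal, though it can also hold for some non-normal A.)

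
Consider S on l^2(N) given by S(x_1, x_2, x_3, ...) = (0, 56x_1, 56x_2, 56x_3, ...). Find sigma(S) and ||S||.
sigma(S) = closed disk {z in C : |z| ≤ 56}; ||S|| = 56

Note S = 56·U where U is the unit right shift (U x)_k = x_{k-1} (with x_0 := 0); so ||S|| = 56||U|| and sigma(S) = 56·sigma(U). ||S x||^2 = sum_{k≥1} |56x_k|^2 = 3136||x||^2, so ||S|| = 56 and sigma(S) ⊂ {|z| ≤ 56}. For any |lambda| < 56, the equation (S - lambda I) x = 0 forces x_1 = 0, then 56x_k = lambda x_{k+1} ⇒ x = 0, so S has no eigenvalues. But (S - lambda I) is not surjective for |lambda| < 56: solving (S - lambda I) x = e_1 would require x_n proportional to (lambda/56)^(-n), which is not in l^2. So every |lambda| < 56 lies in the residual spectrum. The boundary |lambda| = 56 is in the approximate point spectrum (the spectrum is closed). Hence sigma(S) is the closed disk of radius 56.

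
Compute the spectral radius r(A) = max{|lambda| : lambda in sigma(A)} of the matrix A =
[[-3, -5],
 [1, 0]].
r(A) = sqrt(5) ≈ 2.2361

The eigenvalues of A are the roots of its characteristic polynomial. With M = A (coefficients from the trace and determinant):
  p(λ) = det(λ I - M) = λ^2 + 3λ + 5.
For λ^2 + 3λ + 5 the discriminant is -11. It is negative, so the roots are the complex-conjugate pair λ = -3/2 ± (sqrt(11)/2) i ≈ -1.5 ± 1.6583i. For a conjugate pair the product of the roots equals the constant term, so |λ|^2 = 5 and |λ| = sqrt(5) ≈ 2.2361.
Thus the eigenvalues (to 4 decimals) are -1.5 ± 1.6583i (modulus 2.2361). The spectral radius is the largest modulus: r(A) = sqrt(5) ≈ 2.2361. (Cross-check: r(A) ≤ ||A||_2 ≈ 5.8541; equality holds whenever A is normal, though it can also hold for some non-normal A.)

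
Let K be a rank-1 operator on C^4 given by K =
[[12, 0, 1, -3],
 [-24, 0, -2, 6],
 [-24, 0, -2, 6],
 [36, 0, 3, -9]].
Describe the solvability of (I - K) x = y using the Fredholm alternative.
(I - K) is singular (det(I - K) = 0, i.e. 1 ∈ sigma(K)). (I - K) x = y is solvable iff y ⊥ ker((I - K)^*) = span{(12, 0, 1, -3)}, i.e. iff 12y_1 + y_3 - 3y_4 = 0. When solvable, the solutions are x = y + c·(1, -2, -2, 3), c arbitrary (ker(I - K) = span{(1, -2, -2, 3)}, dimension 1).

K has rank 1, so it is an outer product K = u v^T: every row of K is a multiple of one row vector. Reading off the entries, u = (1, -2, -2, 3) and v = (12, 0, 1, -3) (row i of K equals u_i·v^T). A rank-one matrix u v^T satisfies K u = u (v·u) and kills the (3)-dimensional subspace v^⊥, so its characteristic polynomial is lambda^3 (lambda - v·u) with v·u = tr K = 1. Hence the eigenvalues of I - K are 1 (multiplicity 3) and 1 - (1) = 0, so det(I - K) = 0. (Direct check: I - K =
[[-11, 0, -1, 3],
 [24, 1, 2, -6],
 [24, 0, 3, -6],
 [-36, 0, -3, 10]]
has determinant 0.) So 1 is an eigenvalue of K and (I - K) is not invertible. The finite-dimensional Fredholm alternative says: either (I - K) is invertible, or ker(I - K) ≠ {0} and then range(I - K) = ker((I - K)^*)^⊥, with dim ker(I - K) = dim ker((I - K)^*). We are in the second case, so we need both kernels. Kernel of I - K: (I - K) u = u - u (v·u) = u - u = 0, so ker(I - K) = span{u} = span{(1, -2, -2, 3)} (it is exactly 1-dimensional because rank(I - K) = 3). Kernel of the adjoint: K is real, so (I - K)^* = I - K^T = I - v u^T, and (I - v u^T) v = v - v (u·v) = 0; hence ker((I - K)^*) = span{v} = span{(12, 0, 1, -3)}. Therefore (I - K) x = y is solvable iff <y, v> = 0, i.e. iff 12y_1 + y_3 - 3y_4 = 0. When this holds, K y = u (v·y) = 0, so (I - K) y = y and x = y is a particular solution; the full solution set is the line x = y + c·u = y + c·(1, -2, -2, 3), c ∈ C.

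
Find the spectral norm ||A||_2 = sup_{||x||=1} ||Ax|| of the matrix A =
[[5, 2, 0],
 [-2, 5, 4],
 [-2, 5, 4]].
||A||_2 = sqrt(90) ≈ 9.4868 (= sqrt(largest eigenvalue of A^T A))

||A||_2 = sigma_max(A) = sqrt(lambda_max(A^T A)). Form the symmetric matrix M = A^T A =
[[33, -10, -16],
 [-10, 54, 40],
 [-16, 40, 32]].
Its characteristic polynomial (trace, sum of principal 2x2 minors, determinant of M give the coefficients) is
  p(λ) = det(λ I - M) = λ^3 - 119λ^2 + 2610λ.
The constant term is 0, so λ = 0 is a root. Dividing out λ leaves p(λ) = λ(λ^2 - 119λ + 2610). For λ^2 - 119λ + 2610 the discriminant is 3721. It is a perfect square (61^2), so the roots are rational: λ = (119 ± 61)/2 = 90, 29.
So the eigenvalues of A^T A are ≈ 0, 29, 90 (all ≥ 0, as they must be for A^T A). The largest is λ_max = 90, hence ||A||_2 = sqrt(λ_max) = sqrt(90) ≈ 9.4868.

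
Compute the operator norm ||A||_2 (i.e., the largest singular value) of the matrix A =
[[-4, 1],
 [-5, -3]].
||A||_2 = sqrt((51 + sqrt(1445))/2) ≈ 6.6713 (= sqrt(largest eigenvalue of A^T A))

||A||_2 = sigma_max(A) = sqrt(lambda_max(A^T A)). Form the symmetric matrix M = A^T A =
[[41, 11],
 [11, 10]].
Its characteristic polynomial (trace, determinant of M give the coefficients) is
  p(λ) = det(λ I - M) = λ^2 - 51λ + 289.
For λ^2 - 51λ + 289 the discriminant is 1445. It is nonnegative but not a perfect square, so the roots are real and irrational: λ = (51 ± sqrt(1445))/2 ≈ 44.5066, 6.4934.
So the eigenvalues of A^T A are ≈ 6.4934, 44.5066 (all ≥ 0, as they must be for A^T A). The largest is λ_max = (51 + sqrt(1445))/2 ≈ 44.5066, hence ||A||_2 = sqrt(λ_max) = sqrt((51 + sqrt(1445))/2) ≈ 6.6713.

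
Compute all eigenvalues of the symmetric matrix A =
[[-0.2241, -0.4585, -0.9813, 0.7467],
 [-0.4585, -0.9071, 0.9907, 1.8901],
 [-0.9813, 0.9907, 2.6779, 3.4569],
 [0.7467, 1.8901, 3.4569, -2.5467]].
sigma(A) ≈ {-5, -1, 0, 5}

A is real symmetric, so its spectrum consists of real eigenvalues. Expanding the characteristic polynomial of the displayed matrix gives
  det(λ I - A) = p(λ) = λ^4 + (1)λ^3 + (-25)λ^2 + (-25.0011)λ + (-0.0011).
Solving p(λ) = 0 yields eigenvalues ≈ -5, -1, 0, 5. (A is shown rounded to 4 decimals, so these recover the underlying integer eigenvalues to within that precision.)
Verification: the trace of A = -1 equals the sum of eigenvalues -1, and det(A) ≈ -0.0011 matches the eigenvalue product 0.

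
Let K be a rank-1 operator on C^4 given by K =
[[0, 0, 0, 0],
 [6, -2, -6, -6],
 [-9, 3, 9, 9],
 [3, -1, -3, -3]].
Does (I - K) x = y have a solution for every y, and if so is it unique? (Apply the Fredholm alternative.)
(I - K) is invertible (det(I - K) = -3 ≠ 0), so for every y in C^4 the equation (I - K) x = y has a unique solution.

K has rank 1, so it is an outer product K = u v^T: every row of K is a multiple of one row vector. Reading off the entries, u = (0, -2, 3, -1) and v = (-3, 1, 3, 3) (row i of K equals u_i·v^T). A rank-one matrix u v^T satisfies K u = u (v·u) and kills the (3)-dimensional subspace v^⊥, so its characteristic polynomial is lambda^3 (lambda - v·u) with v·u = tr K = 4. Hence the eigenvalues of I - K are 1 (multiplicity 3) and 1 - (4) = -3, so det(I - K) = -3. (Direct check: I - K =
[[1, 0, 0, 0],
 [-6, 3, 6, 6],
 [9, -3, -8, -9],
 [-3, 1, 3, 4]]
has determinant -3.) The finite-dimensional Fredholm alternative says: either (I - K) is invertible, or ker(I - K) ≠ {0} and then range(I - K) = ker((I - K)^*)^⊥, with dim ker(I - K) = dim ker((I - K)^*). Since det(I - K) ≠ 0, 1 is not an eigenvalue of K and ker(I - K) = {0}, so we are in the first case: for every y there is a unique x = (I - K)^(-1) y. Explicitly, by the Sherman–Morrison formula, (I - u v^T)^(-1) = I + u v^T/(1 - v·u), i.e. (I - K)^(-1) = I + K/(-3).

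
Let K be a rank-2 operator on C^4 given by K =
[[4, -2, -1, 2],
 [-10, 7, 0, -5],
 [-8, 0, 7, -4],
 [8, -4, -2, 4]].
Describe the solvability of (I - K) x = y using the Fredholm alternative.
(I - K) is invertible (det(I - K) = 84 ≠ 0), so for every y in C^4 the equation (I - K) x = y has a unique solution.

K has rank 2 and factors as K = U V^T = u1 v1^T + u2 v2^T with u1 = (-1, 3, 1, -2), v1 = (-2, 3, -2, -1), u2 = (1, -2, -3, 2), v2 = (2, 1, -3, 1) (multiplying out reproduces the displayed K). The nonzero eigenvalues of U V^T coincide with those of the 2 x 2 matrix G = V^T U = [[v1·u1, v1·u2], [v2·u1, v2·u2]] = [[11, -4], [-4, 11]], and by the Sylvester determinant identity det(I_4 - U V^T) = det(I_2 - V^T U) = det([[-10, 4], [4, -10]]) = (-10)(-10) - (4)(4) = 84. (Direct check: I - K =
[[-3, 2, 1, -2],
 [10, -6, 0, 5],
 [8, 0, -6, 4],
 [-8, 4, 2, -3]]
has determinant 84.) The finite-dimensional Fredholm alternative says: either (I - K) is invertible, or ker(I - K) ≠ {0} and then range(I - K) = ker((I - K)^*)^⊥, with dim ker(I - K) = dim ker((I - K)^*). Since det(I - K) ≠ 0, 1 is not an eigenvalue of K and ker(I - K) = {0}, so we are in the first case: for every y there is a unique x = (I - K)^(-1) y. (Explicitly, by the Woodbury identity, (I - U V^T)^(-1) = I + U (I_2 - G)^(-1) V^T.)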